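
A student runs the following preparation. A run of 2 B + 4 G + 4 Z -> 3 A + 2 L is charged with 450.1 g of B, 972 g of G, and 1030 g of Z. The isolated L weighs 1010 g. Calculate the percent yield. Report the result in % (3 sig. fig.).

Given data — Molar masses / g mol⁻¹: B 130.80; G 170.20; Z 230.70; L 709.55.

n(B) = 450.1 / 130.80 = 3.441 mol
n(G) = 972.0 / 170.20 = 5.711 mol
n(Z) = 1030 / 230.70 = 4.465 mol
n/ν for B = 3.441/2 = 1.721
n/ν for G = 5.711/4 = 1.428
n/ν for Z = 4.465/4 = 1.116
Smallest n/ν is Z → limiting reagent.
theoretical n(L) = (2/4) × 4.465 = 2.233 mol → 1584 g
% yield = 1010 / 1584 × 100 = 63.76 %

63.8 %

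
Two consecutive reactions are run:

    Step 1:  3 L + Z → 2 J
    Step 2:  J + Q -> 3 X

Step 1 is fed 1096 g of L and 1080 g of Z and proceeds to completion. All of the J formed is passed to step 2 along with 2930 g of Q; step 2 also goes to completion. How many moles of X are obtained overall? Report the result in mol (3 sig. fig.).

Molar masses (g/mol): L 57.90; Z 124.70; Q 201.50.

37.9 mol

Step 1:
n(L) = 1096 / 57.90 = 18.93 mol
n(Z) = 1080 / 124.70 = 8.661 mol
n/ν for L = 18.93/3 = 6.310
n/ν for Z = 8.661/1 = 8.661
Smallest n/ν is L → limiting reagent.
n(J) produced = (2/3) × 18.93 = 12.62 mol
Step 2:
n(J) available = 12.62 mol
n(Q) = 2930 / 201.50 = 14.54 mol
n/ν for J = 12.62/1 = 12.62
n/ν for Q = 14.54/1 = 14.54
Smallest n/ν is J → limiting reagent.
n(X) = (3/1) × 12.62 = 37.86 mol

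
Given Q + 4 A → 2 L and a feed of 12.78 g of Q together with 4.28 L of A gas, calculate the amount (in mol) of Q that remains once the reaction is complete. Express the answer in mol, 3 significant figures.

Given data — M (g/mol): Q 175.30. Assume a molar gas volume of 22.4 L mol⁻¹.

0.0251 mol

n(Q) = 12.78 / 175.30 = 0.07290 mol
n(A) = 4.280 / 22.4 = 0.1911 mol
n/ν for Q = 0.07290/1 = 0.07290
n/ν for A = 0.1911/4 = 0.04778
Smallest n/ν is A → limiting reagent.
Q consumed = (1/4) × 0.1911 = 0.04778 mol
Q remaining = 0.07290 − 0.04778 = 0.02512 mol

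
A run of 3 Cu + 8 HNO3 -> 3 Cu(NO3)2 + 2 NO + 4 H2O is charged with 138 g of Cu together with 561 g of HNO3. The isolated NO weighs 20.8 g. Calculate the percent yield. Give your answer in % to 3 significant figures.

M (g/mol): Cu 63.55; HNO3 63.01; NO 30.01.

n(Cu) = 138.0 / 63.55 = 2.172 mol
n(HNO3) = 561.0 / 63.01 = 8.903 mol
n/ν for Cu = 2.172/3 = 0.7240
n/ν for HNO3 = 8.903/8 = 1.113
Smallest n/ν is Cu → limiting reagent.
theoretical n(NO) = (2/3) × 2.172 = 1.448 mol → 43.45 g
% yield = 20.8 / 43.45 × 100 = 47.87 %

47.9 %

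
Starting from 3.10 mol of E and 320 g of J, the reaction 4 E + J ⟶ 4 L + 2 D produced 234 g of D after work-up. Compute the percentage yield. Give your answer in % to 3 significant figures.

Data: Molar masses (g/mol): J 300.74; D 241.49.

62.5 %

n(E) = 3.100 mol
n(J) = 320.0 / 300.74 = 1.064 mol
n/ν for E = 3.100/4 = 0.7750
n/ν for J = 1.064/1 = 1.064
Smallest n/ν is E → limiting reagent.
theoretical n(D) = (2/4) × 3.100 = 1.550 mol → 374.3 g
% yield = 234 / 374.3 × 100 = 62.52 %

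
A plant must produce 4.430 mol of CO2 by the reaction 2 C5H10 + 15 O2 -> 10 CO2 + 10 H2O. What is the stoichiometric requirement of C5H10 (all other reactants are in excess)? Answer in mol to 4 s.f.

0.8860 mol

n(CO2) = 4.430 mol
n(C5H10) = (2/10) × 4.430 = 0.8860 mol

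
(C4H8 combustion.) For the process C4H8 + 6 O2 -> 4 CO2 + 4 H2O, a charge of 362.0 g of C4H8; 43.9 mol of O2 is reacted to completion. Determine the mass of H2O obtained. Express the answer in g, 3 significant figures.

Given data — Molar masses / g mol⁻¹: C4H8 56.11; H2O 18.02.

465 g

n(C4H8) = 362.0 / 56.11 = 6.452 mol
n(O2) = 43.90 mol
n/ν → C4H8: 6.452, O2: 7.317; C4H8 is limiting.
n(H2O) = (4/1) × 6.452 = 25.81 mol
mass = 25.81 × 18.02 = 465.1 g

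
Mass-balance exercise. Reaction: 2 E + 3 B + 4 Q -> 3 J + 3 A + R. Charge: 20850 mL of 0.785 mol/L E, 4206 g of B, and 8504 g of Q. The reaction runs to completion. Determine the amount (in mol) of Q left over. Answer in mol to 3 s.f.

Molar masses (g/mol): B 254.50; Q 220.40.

16.5 mol

n(E) = 0.785 × 20850/1000 = 16.37 mol
n(B) = 4206 / 254.50 = 16.53 mol
n(Q) = 8504 / 220.40 = 38.58 mol
n/ν for E = 16.37/2 = 8.185
n/ν for B = 16.53/3 = 5.510
n/ν for Q = 38.58/4 = 9.645
Smallest n/ν is B → limiting reagent.
Q consumed = (4/3) × 16.53 = 22.04 mol
Q remaining = 38.58 − 22.04 = 16.54 mol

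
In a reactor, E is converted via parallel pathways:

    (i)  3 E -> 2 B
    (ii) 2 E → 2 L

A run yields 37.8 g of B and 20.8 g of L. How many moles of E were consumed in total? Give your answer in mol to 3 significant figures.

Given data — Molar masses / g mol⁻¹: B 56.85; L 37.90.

n(B) = 37.8 / 56.85 = 0.6649 mol
n(L) = 20.8 / 37.90 = 0.5488 mol
n(E) via (i) = (3/2)×0.6649 = 0.9974 mol
n(E) via (ii) = (2/2)×0.5488 = 0.5488 mol
total n(E) = 0.9974 + 0.5488 = 1.546 mol

1.55 mol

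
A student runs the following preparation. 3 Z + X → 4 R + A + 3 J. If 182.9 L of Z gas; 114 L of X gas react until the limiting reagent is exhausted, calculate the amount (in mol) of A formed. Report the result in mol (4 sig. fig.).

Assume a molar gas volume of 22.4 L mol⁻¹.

2.722 mol

n(Z) = 182.9 / 22.4 = 8.165 mol
n(X) = 114.0 / 22.4 = 5.089 mol
n/ν for Z = 8.165/3 = 2.722
n/ν for X = 5.089/1 = 5.089
Smallest n/ν is Z → limiting reagent.
n(A) = (1/3) × 8.165 = 2.722 mol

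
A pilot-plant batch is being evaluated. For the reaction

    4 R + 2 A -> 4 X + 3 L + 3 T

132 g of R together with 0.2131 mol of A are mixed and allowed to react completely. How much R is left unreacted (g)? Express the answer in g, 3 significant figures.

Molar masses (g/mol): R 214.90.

n(R) = 132.0 / 214.90 = 0.6142 mol
n(A) = 0.2131 mol
n/ν for R = 0.6142/4 = 0.1536
n/ν for A = 0.2131/2 = 0.1066
Smallest n/ν is A → limiting reagent.
R consumed = (4/2) × 0.2131 = 0.4262 mol
R remaining = 0.6142 − 0.4262 = 0.1880 mol
mass = 0.1880 × 214.90 = 40.40 g

40.4 g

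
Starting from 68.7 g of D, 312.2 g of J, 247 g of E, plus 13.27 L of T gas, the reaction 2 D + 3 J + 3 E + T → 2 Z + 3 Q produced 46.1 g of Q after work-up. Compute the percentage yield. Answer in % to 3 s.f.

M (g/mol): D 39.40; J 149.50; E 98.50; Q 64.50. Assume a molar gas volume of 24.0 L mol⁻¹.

43.1 %

n(D) = 68.70 / 39.40 = 1.744 mol
n(J) = 312.2 / 149.50 = 2.088 mol
n(E) = 247.0 / 98.50 = 2.508 mol
n(T) = 13.27 / 24.0 = 0.5529 mol
n/ν for D = 1.744/2 = 0.8720
n/ν for J = 2.088/3 = 0.6960
n/ν for E = 2.508/3 = 0.8360
n/ν for T = 0.5529/1 = 0.5529
Smallest n/ν is T → limiting reagent.
theoretical n(Q) = (3/1) × 0.5529 = 1.659 mol → 107.0 g
% yield = 46.1 / 107.0 × 100 = 43.08 %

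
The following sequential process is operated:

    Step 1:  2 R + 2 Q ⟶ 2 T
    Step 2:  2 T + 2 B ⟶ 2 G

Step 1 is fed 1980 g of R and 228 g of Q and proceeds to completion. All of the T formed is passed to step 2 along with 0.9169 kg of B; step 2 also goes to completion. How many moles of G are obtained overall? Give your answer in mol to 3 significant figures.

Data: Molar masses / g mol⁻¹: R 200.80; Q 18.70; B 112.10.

Step 1:
n(R) = 1980 / 200.80 = 9.861 mol
n(Q) = 228.0 / 18.70 = 12.19 mol
n/ν for R = 9.861/2 = 4.931
n/ν for Q = 12.19/2 = 6.095
Smallest n/ν is R → limiting reagent.
n(T) produced = (2/2) × 9.861 = 9.861 mol
Step 2:
n(T) available = 9.861 mol
n(B) = 0.9169×1000 / 112.10 = 8.179 mol
n/ν for T = 9.861/2 = 4.931
n/ν for B = 8.179/2 = 4.090
Smallest n/ν is B → limiting reagent.
n(G) = (2/2) × 8.179 = 8.179 mol

8.18 mol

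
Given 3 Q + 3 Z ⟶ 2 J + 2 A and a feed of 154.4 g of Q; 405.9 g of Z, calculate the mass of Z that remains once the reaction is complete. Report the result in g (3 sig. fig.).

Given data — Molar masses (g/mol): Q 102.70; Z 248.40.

32.5 g

n(Q) = 154.4 / 102.70 = 1.503 mol
n(Z) = 405.9 / 248.40 = 1.634 mol
n/ν → Q: 0.5010, Z: 0.5447; Q is limiting.
Z consumed = (3/3) × 1.503 = 1.503 mol
Z remaining = 1.634 − 1.503 = 0.1310 mol
mass = 0.1310 × 248.40 = 32.54 g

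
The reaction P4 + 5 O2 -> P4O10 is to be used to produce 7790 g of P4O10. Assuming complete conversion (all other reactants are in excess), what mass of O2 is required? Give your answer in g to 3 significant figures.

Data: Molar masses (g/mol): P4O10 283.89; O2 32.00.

n(P4O10) = 7790 / 283.89 = 27.44 mol
n(O2) = (5/1) × 27.44 = 137.2 mol
mass = 137.2 × 32.00 = 4390 g

4390 g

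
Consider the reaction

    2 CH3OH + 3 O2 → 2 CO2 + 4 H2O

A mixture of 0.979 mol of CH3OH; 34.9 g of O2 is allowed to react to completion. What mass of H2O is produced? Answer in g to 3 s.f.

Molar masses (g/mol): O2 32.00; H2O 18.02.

26.2 g

n(CH3OH) = 0.9790 mol
n(O2) = 34.90 / 32.00 = 1.091 mol
n/ν for CH3OH = 0.9790/2 = 0.4895
n/ν for O2 = 1.091/3 = 0.3637
Smallest n/ν is O2 → limiting reagent.
n(H2O) = (4/3) × 1.091 = 1.455 mol
mass = 1.455 × 18.02 = 26.22 g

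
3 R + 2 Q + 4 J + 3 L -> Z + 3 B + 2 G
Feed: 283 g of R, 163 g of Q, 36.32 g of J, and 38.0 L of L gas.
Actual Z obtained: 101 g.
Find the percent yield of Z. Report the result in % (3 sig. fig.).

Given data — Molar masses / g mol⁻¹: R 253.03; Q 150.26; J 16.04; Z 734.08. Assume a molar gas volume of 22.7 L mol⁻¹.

36.9 %

n(R) = 283.0 / 253.03 = 1.118 mol
n(Q) = 163.0 / 150.26 = 1.085 mol
n(J) = 36.32 / 16.04 = 2.264 mol
n(L) = 38.00 / 22.7 = 1.674 mol
n/ν for R = 1.118/3 = 0.3727
n/ν for Q = 1.085/2 = 0.5425
n/ν for J = 2.264/4 = 0.5660
n/ν for L = 1.674/3 = 0.5580
Smallest n/ν is R → limiting reagent.
theoretical n(Z) = (1/3) × 1.118 = 0.3727 mol → 273.6 g
% yield = 101 / 273.6 × 100 = 36.92 %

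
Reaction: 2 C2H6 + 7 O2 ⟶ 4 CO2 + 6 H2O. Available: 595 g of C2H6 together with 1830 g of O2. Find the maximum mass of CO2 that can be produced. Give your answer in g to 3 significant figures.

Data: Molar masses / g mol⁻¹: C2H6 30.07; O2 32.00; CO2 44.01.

n(C2H6) = 595.0 / 30.07 = 19.79 mol
n(O2) = 1830 / 32.00 = 57.19 mol
n/ν → C2H6: 9.895, O2: 8.170; O2 is limiting.
n(CO2) = (4/7) × 57.19 = 32.68 mol
mass = 32.68 × 44.01 = 1438 g

1440 g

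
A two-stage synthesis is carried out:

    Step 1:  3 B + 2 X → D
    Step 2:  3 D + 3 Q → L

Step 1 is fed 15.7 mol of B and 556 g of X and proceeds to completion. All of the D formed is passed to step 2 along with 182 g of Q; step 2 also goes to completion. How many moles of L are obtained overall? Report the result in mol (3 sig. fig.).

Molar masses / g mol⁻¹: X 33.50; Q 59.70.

1.02 mol

Step 1:
n(B) = 15.70 mol
n(X) = 556.0 / 33.50 = 16.60 mol
n/ν for B = 15.70/3 = 5.233
n/ν for X = 16.60/2 = 8.300
Smallest n/ν is B → limiting reagent.
n(D) produced = (1/3) × 15.70 = 5.233 mol
Step 2:
n(D) available = 5.233 mol
n(Q) = 182.0 / 59.70 = 3.049 mol
n/ν for D = 5.233/3 = 1.744
n/ν for Q = 3.049/3 = 1.016
Smallest n/ν is Q → limiting reagent.
n(L) = (1/3) × 3.049 = 1.016 mol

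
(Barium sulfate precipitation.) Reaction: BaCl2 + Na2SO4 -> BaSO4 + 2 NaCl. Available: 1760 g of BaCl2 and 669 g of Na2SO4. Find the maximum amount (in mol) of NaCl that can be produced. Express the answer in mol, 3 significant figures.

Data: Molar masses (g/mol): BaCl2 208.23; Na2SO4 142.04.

9.42 mol

n(BaCl2) = 1760 / 208.23 = 8.452 mol
n(Na2SO4) = 669.0 / 142.04 = 4.710 mol
n/ν for BaCl2 = 8.452/1 = 8.452
n/ν for Na2SO4 = 4.710/1 = 4.710
Smallest n/ν is Na2SO4 → limiting reagent.
n(NaCl) = (2/1) × 4.710 = 9.420 mol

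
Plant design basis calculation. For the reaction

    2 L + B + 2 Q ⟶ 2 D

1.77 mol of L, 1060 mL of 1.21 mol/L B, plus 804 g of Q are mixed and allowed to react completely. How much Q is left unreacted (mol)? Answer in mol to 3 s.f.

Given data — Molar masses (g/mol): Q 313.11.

n(L) = 1.770 mol
n(B) = 1.21 × 1060/1000 = 1.283 mol
n(Q) = 804.0 / 313.11 = 2.568 mol
n/ν for L = 1.770/2 = 0.8850
n/ν for B = 1.283/1 = 1.283
n/ν for Q = 2.568/2 = 1.284
Smallest n/ν is L → limiting reagent.
Q consumed = (2/2) × 1.770 = 1.770 mol
Q remaining = 2.568 − 1.770 = 0.7980 mol

0.798 mol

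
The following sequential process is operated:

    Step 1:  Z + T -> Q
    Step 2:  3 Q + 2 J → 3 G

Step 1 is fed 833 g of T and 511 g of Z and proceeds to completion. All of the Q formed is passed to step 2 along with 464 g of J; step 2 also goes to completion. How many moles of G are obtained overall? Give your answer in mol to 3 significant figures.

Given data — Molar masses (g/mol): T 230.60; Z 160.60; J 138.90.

Step 1:
n(T) = 833.0 / 230.60 = 3.612 mol
n(Z) = 511.0 / 160.60 = 3.182 mol
n/ν for T = 3.612/1 = 3.612
n/ν for Z = 3.182/1 = 3.182
Smallest n/ν is Z → limiting reagent.
n(Q) produced = (1/1) × 3.182 = 3.182 mol
Step 2:
n(Q) available = 3.182 mol
n(J) = 464.0 / 138.90 = 3.341 mol
n/ν for Q = 3.182/3 = 1.061
n/ν for J = 3.341/2 = 1.671
Smallest n/ν is Q → limiting reagent.
n(G) = (3/3) × 3.182 = 3.182 mol

3.18 mol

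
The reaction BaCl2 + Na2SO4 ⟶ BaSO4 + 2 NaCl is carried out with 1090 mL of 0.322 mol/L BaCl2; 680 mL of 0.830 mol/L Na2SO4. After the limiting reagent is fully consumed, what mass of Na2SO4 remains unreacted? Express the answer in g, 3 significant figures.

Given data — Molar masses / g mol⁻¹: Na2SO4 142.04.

30.3 g

n(BaCl2) = 0.322 × 1090/1000 = 0.3510 mol
n(Na2SO4) = 0.830 × 680.0/1000 = 0.5644 mol
n/ν → BaCl2: 0.3510, Na2SO4: 0.5644; BaCl2 is limiting.
Na2SO4 consumed = (1/1) × 0.3510 = 0.3510 mol
Na2SO4 remaining = 0.5644 − 0.3510 = 0.2134 mol
mass = 0.2134 × 142.04 = 30.31 g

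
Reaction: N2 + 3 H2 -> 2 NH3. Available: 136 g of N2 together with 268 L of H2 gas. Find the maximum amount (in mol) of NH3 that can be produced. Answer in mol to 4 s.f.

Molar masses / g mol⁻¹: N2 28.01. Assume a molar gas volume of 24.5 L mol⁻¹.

7.293 mol

n(N2) = 136.0 / 28.01 = 4.855 mol
n(H2) = 268.0 / 24.5 = 10.94 mol
n/ν for N2 = 4.855/1 = 4.855
n/ν for H2 = 10.94/3 = 3.647
Smallest n/ν is H2 → limiting reagent.
n(NH3) = (2/3) × 10.94 = 7.293 mol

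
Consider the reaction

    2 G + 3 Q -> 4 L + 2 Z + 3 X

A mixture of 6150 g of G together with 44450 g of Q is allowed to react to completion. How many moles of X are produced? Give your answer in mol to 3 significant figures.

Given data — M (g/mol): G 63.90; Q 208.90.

n(G) = 6150 / 63.90 = 96.24 mol
n(Q) = 44450 / 208.90 = 212.8 mol
n/ν for G = 96.24/2 = 48.12
n/ν for Q = 212.8/3 = 70.93
Smallest n/ν is G → limiting reagent.
n(X) = (3/2) × 96.24 = 144.4 mol

144 mol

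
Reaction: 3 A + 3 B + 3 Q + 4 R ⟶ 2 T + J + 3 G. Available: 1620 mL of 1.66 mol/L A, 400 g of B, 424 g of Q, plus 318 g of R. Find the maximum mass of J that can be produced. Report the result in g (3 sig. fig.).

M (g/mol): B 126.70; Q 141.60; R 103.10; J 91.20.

70.3 g

n(A) = 1.66 × 1620/1000 = 2.689 mol
n(B) = 400.0 / 126.70 = 3.157 mol
n(Q) = 424.0 / 141.60 = 2.994 mol
n(R) = 318.0 / 103.10 = 3.084 mol
n/ν for A = 2.689/3 = 0.8963
n/ν for B = 3.157/3 = 1.052
n/ν for Q = 2.994/3 = 0.9980
n/ν for R = 3.084/4 = 0.7710
Smallest n/ν is R → limiting reagent.
n(J) = (1/4) × 3.084 = 0.7710 mol
mass = 0.7710 × 91.20 = 70.32 g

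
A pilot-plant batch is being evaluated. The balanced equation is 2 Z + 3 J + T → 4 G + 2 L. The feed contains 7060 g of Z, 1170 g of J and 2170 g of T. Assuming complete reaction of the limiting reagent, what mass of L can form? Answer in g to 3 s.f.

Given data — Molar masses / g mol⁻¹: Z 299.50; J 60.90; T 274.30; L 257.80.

3300 g

n(Z) = 7060 / 299.50 = 23.57 mol
n(J) = 1170 / 60.90 = 19.21 mol
n(T) = 2170 / 274.30 = 7.911 mol
n/ν for Z = 23.57/2 = 11.79
n/ν for J = 19.21/3 = 6.403
n/ν for T = 7.911/1 = 7.911
Smallest n/ν is J → limiting reagent.
n(L) = (2/3) × 19.21 = 12.81 mol
mass = 12.81 × 257.80 = 3302 g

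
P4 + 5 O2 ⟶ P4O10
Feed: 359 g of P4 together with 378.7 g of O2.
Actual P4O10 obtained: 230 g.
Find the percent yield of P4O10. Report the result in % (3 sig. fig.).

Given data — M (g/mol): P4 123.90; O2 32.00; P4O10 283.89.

n(P4) = 359.0 / 123.90 = 2.897 mol
n(O2) = 378.7 / 32.00 = 11.83 mol
n/ν for P4 = 2.897/1 = 2.897
n/ν for O2 = 11.83/5 = 2.366
Smallest n/ν is O2 → limiting reagent.
theoretical n(P4O10) = (1/5) × 11.83 = 2.366 mol → 671.7 g
% yield = 230 / 671.7 × 100 = 34.24 %

34.2 %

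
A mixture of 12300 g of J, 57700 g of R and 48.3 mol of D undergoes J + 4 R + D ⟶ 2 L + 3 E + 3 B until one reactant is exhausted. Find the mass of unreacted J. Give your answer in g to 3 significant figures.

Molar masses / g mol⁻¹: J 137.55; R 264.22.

5660 g

n(J) = 12300 / 137.55 = 89.42 mol
n(R) = 57700 / 264.22 = 218.4 mol
n(D) = 48.30 mol
n/ν for J = 89.42/1 = 89.42
n/ν for R = 218.4/4 = 54.60
n/ν for D = 48.30/1 = 48.30
Smallest n/ν is D → limiting reagent.
J consumed = (1/1) × 48.30 = 48.30 mol
J remaining = 89.42 − 48.30 = 41.12 mol
mass = 41.12 × 137.55 = 5656 g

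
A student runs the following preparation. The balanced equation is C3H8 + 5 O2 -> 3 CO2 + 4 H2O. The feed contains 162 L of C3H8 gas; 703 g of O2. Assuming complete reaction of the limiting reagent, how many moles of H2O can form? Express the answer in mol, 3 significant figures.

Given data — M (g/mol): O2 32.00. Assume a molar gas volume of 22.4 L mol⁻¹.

17.6 mol

n(C3H8) = 162.0 / 22.4 = 7.232 mol
n(O2) = 703.0 / 32.00 = 21.97 mol
n/ν for C3H8 = 7.232/1 = 7.232
n/ν for O2 = 21.97/5 = 4.394
Smallest n/ν is O2 → limiting reagent.
n(H2O) = (4/5) × 21.97 = 17.58 mol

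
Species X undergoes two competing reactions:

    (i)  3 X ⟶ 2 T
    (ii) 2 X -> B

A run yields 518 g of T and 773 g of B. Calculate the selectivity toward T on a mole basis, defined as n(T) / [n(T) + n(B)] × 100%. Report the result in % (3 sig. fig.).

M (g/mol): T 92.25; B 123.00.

47.2 %

n(T) = 518 / 92.25 = 5.615 mol
n(B) = 773 / 123.00 = 6.285 mol
selectivity = 5.615/(5.615+6.285) × 100 = 47.18 %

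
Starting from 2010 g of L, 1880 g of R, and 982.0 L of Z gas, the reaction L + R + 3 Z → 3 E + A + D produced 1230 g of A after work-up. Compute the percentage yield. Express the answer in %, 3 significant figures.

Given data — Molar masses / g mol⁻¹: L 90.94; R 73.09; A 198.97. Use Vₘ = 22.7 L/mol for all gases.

42.9 %

n(L) = 2010 / 90.94 = 22.10 mol
n(R) = 1880 / 73.09 = 25.72 mol
n(Z) = 982.0 / 22.7 = 43.26 mol
n/ν for L = 22.10/1 = 22.10
n/ν for R = 25.72/1 = 25.72
n/ν for Z = 43.26/3 = 14.42
Smallest n/ν is Z → limiting reagent.
theoretical n(A) = (1/3) × 43.26 = 14.42 mol → 2869 g
% yield = 1230 / 2869 × 100 = 42.87 %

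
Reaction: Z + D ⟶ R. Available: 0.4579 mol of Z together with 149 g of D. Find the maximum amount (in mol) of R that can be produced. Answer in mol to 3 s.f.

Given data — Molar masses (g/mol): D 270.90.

n(Z) = 0.4579 mol
n(D) = 149.0 / 270.90 = 0.5500 mol
n/ν for Z = 0.4579/1 = 0.4579
n/ν for D = 0.5500/1 = 0.5500
Smallest n/ν is Z → limiting reagent.
n(R) = (1/1) × 0.4579 = 0.4579 mol

0.458 mol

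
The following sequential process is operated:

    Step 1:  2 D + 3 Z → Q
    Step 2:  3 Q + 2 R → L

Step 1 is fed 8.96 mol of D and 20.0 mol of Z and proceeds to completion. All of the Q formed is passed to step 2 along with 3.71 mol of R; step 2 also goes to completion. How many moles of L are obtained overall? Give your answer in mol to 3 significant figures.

Step 1:
n(D) = 8.960 mol
n(Z) = 20.00 mol
n/ν for D = 8.960/2 = 4.480
n/ν for Z = 20.00/3 = 6.667
Smallest n/ν is D → limiting reagent.
n(Q) produced = (1/2) × 8.960 = 4.480 mol
Step 2:
n(Q) available = 4.480 mol
n(R) = 3.710 mol
n/ν for Q = 4.480/3 = 1.493
n/ν for R = 3.710/2 = 1.855
Smallest n/ν is Q → limiting reagent.
n(L) = (1/3) × 4.480 = 1.493 mol

1.49 mol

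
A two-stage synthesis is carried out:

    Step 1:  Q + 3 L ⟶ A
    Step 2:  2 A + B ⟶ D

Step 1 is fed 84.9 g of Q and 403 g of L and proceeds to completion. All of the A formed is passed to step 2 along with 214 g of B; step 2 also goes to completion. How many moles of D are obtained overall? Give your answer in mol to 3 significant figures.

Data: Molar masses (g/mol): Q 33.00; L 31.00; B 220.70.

Step 1:
n(Q) = 84.90 / 33.00 = 2.573 mol
n(L) = 403.0 / 31.00 = 13.00 mol
n/ν for Q = 2.573/1 = 2.573
n/ν for L = 13.00/3 = 4.333
Smallest n/ν is Q → limiting reagent.
n(A) produced = (1/1) × 2.573 = 2.573 mol
Step 2:
n(A) available = 2.573 mol
n(B) = 214.0 / 220.70 = 0.9696 mol
n/ν for A = 2.573/2 = 1.287
n/ν for B = 0.9696/1 = 0.9696
Smallest n/ν is B → limiting reagent.
n(D) = (1/1) × 0.9696 = 0.9696 mol

0.970 mol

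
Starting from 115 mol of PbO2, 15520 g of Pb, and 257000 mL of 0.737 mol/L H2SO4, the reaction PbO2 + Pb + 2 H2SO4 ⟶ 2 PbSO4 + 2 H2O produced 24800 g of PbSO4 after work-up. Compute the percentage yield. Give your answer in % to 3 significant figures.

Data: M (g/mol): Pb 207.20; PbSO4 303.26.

54.6 %

n(PbO2) = 115.0 mol
n(Pb) = 15520 / 207.20 = 74.90 mol
n(H2SO4) = 0.737 × 257000/1000 = 189.4 mol
n/ν for PbO2 = 115.0/1 = 115.0
n/ν for Pb = 74.90/1 = 74.90
n/ν for H2SO4 = 189.4/2 = 94.70
Smallest n/ν is Pb → limiting reagent.
theoretical n(PbSO4) = (2/1) × 74.90 = 149.8 mol → 45430 g
% yield = 24800 / 45430 × 100 = 54.59 %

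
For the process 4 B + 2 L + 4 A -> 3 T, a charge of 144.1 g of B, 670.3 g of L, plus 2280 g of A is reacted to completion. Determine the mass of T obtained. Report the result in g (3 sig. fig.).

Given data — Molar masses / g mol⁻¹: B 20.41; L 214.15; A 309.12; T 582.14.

2730 g

n(B) = 144.1 / 20.41 = 7.060 mol
n(L) = 670.3 / 214.15 = 3.130 mol
n(A) = 2280 / 309.12 = 7.376 mol
n/ν for B = 7.060/4 = 1.765
n/ν for L = 3.130/2 = 1.565
n/ν for A = 7.376/4 = 1.844
Smallest n/ν is L → limiting reagent.
n(T) = (3/2) × 3.130 = 4.695 mol
mass = 4.695 × 582.14 = 2733 g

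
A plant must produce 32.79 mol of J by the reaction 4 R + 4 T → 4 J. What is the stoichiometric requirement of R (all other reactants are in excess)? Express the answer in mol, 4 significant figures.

n(J) = 32.79 mol
n(R) = (4/4) × 32.79 = 32.79 mol

32.79 mol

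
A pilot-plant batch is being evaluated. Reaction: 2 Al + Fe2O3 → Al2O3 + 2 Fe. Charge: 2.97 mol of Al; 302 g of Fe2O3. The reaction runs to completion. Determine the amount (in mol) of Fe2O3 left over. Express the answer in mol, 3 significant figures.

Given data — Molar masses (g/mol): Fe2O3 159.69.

0.406 mol

n(Al) = 2.970 mol
n(Fe2O3) = 302.0 / 159.69 = 1.891 mol
n/ν for Al = 2.970/2 = 1.485
n/ν for Fe2O3 = 1.891/1 = 1.891
Smallest n/ν is Al → limiting reagent.
Fe2O3 consumed = (1/2) × 2.970 = 1.485 mol
Fe2O3 remaining = 1.891 − 1.485 = 0.4060 mol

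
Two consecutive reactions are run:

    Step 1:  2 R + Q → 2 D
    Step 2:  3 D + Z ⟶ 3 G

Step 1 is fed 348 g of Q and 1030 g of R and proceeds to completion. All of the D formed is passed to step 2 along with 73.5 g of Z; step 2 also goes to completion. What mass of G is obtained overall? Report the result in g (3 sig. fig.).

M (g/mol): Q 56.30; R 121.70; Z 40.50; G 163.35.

889 g

Step 1:
n(Q) = 348.0 / 56.30 = 6.181 mol
n(R) = 1030 / 121.70 = 8.463 mol
n/ν for Q = 6.181/1 = 6.181
n/ν for R = 8.463/2 = 4.232
Smallest n/ν is R → limiting reagent.
n(D) produced = (2/2) × 8.463 = 8.463 mol
Step 2:
n(D) available = 8.463 mol
n(Z) = 73.50 / 40.50 = 1.815 mol
n/ν for D = 8.463/3 = 2.821
n/ν for Z = 1.815/1 = 1.815
Smallest n/ν is Z → limiting reagent.
n(G) = (3/1) × 1.815 = 5.445 mol
mass = 5.445 × 163.35 = 889.4 g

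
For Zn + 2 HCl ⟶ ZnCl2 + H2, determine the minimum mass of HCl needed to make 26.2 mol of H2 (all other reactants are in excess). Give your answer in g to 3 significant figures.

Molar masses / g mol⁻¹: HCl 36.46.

1910 g

n(H2) = 26.20 mol
n(HCl) = (2/1) × 26.20 = 52.40 mol
mass = 52.40 × 36.46 = 1911 g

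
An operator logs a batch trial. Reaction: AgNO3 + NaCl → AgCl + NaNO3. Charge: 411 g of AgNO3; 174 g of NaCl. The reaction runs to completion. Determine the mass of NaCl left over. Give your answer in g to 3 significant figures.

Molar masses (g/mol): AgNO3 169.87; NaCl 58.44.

32.6 g

n(AgNO3) = 411.0 / 169.87 = 2.419 mol
n(NaCl) = 174.0 / 58.44 = 2.977 mol
n/ν → AgNO3: 2.419, NaCl: 2.977; AgNO3 is limiting.
NaCl consumed = (1/1) × 2.419 = 2.419 mol
NaCl remaining = 2.977 − 2.419 = 0.5580 mol
mass = 0.5580 × 58.44 = 32.61 g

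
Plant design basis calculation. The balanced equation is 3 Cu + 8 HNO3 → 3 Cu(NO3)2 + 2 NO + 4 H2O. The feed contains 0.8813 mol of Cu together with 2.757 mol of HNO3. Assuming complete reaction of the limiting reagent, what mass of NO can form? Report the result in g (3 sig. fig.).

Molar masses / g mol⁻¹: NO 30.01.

17.6 g

n(Cu) = 0.8813 mol
n(HNO3) = 2.757 mol
n/ν for Cu = 0.8813/3 = 0.2938
n/ν for HNO3 = 2.757/8 = 0.3446
Smallest n/ν is Cu → limiting reagent.
n(NO) = (2/3) × 0.8813 = 0.5875 mol
mass = 0.5875 × 30.01 = 17.63 g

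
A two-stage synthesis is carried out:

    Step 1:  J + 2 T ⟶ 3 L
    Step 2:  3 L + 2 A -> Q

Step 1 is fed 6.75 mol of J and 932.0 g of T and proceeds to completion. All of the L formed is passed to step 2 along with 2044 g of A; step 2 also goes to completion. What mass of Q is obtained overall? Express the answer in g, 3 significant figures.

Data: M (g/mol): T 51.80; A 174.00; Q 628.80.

3690 g

Step 1:
n(J) = 6.750 mol
n(T) = 932.0 / 51.80 = 17.99 mol
n/ν → J: 6.750, T: 8.995; J is limiting.
n(L) produced = (3/1) × 6.750 = 20.25 mol
Step 2:
n(L) available = 20.25 mol
n(A) = 2044 / 174.00 = 11.75 mol
n/ν → L: 6.750, A: 5.875; A is limiting.
n(Q) = (1/2) × 11.75 = 5.875 mol
mass = 5.875 × 628.80 = 3694 g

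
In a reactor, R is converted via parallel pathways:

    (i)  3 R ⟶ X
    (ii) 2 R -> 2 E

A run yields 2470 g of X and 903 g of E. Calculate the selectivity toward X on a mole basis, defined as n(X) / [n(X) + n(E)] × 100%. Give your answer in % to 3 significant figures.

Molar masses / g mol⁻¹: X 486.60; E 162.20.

n(X) = 2470 / 486.60 = 5.076 mol
n(E) = 903 / 162.20 = 5.567 mol
selectivity = 5.076/(5.076+5.567) × 100 = 47.69 %

47.7 %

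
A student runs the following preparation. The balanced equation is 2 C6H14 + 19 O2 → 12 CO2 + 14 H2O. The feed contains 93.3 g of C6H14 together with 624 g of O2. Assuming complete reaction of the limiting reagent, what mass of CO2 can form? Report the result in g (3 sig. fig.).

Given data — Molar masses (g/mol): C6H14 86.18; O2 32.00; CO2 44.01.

286 g

n(C6H14) = 93.30 / 86.18 = 1.083 mol
n(O2) = 624.0 / 32.00 = 19.50 mol
n/ν for C6H14 = 1.083/2 = 0.5415
n/ν for O2 = 19.50/19 = 1.026
Smallest n/ν is C6H14 → limiting reagent.
n(CO2) = (12/2) × 1.083 = 6.498 mol
mass = 6.498 × 44.01 = 286.0 g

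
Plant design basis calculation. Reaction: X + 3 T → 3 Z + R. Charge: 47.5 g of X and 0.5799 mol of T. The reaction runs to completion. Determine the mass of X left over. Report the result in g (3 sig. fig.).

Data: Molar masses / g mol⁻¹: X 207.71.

n(X) = 47.50 / 207.71 = 0.2287 mol
n(T) = 0.5799 mol
n/ν → X: 0.2287, T: 0.1933; T is limiting.
X consumed = (1/3) × 0.5799 = 0.1933 mol
X remaining = 0.2287 − 0.1933 = 0.03540 mol
mass = 0.03540 × 207.71 = 7.353 g

7.35 g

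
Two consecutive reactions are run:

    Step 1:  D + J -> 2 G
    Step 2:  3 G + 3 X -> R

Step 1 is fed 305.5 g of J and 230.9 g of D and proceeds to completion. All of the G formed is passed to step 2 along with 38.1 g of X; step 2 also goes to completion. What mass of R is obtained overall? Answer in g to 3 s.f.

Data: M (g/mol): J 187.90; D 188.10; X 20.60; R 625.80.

Step 1:
n(J) = 305.5 / 187.90 = 1.626 mol
n(D) = 230.9 / 188.10 = 1.228 mol
n/ν for J = 1.626/1 = 1.626
n/ν for D = 1.228/1 = 1.228
Smallest n/ν is D → limiting reagent.
n(G) produced = (2/1) × 1.228 = 2.456 mol
Step 2:
n(G) available = 2.456 mol
n(X) = 38.10 / 20.60 = 1.850 mol
n/ν for G = 2.456/3 = 0.8187
n/ν for X = 1.850/3 = 0.6167
Smallest n/ν is X → limiting reagent.
n(R) = (1/3) × 1.850 = 0.6167 mol
mass = 0.6167 × 625.80 = 385.9 g

386 g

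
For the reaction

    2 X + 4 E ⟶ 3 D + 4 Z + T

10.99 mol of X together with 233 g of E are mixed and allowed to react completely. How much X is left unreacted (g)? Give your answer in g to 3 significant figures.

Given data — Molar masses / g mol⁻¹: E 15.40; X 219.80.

n(X) = 10.99 mol
n(E) = 233.0 / 15.40 = 15.13 mol
n/ν for X = 10.99/2 = 5.495
n/ν for E = 15.13/4 = 3.783
Smallest n/ν is E → limiting reagent.
X consumed = (2/4) × 15.13 = 7.565 mol
X remaining = 10.99 − 7.565 = 3.425 mol
mass = 3.425 × 219.80 = 752.8 g

753 g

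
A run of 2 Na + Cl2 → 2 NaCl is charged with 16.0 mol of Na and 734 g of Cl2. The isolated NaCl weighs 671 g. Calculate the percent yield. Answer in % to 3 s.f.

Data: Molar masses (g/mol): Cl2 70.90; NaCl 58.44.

n(Na) = 16.00 mol
n(Cl2) = 734.0 / 70.90 = 10.35 mol
n/ν for Na = 16.00/2 = 8.000
n/ν for Cl2 = 10.35/1 = 10.35
Smallest n/ν is Na → limiting reagent.
theoretical n(NaCl) = (2/2) × 16.00 = 16.00 mol → 935.0 g
% yield = 671 / 935.0 × 100 = 71.76 %

71.8 %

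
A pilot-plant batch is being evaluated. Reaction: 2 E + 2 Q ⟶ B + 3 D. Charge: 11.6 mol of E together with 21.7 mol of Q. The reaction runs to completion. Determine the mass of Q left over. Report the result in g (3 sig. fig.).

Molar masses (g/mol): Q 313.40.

n(E) = 11.60 mol
n(Q) = 21.70 mol
n/ν → E: 5.800, Q: 10.85; E is limiting.
Q consumed = (2/2) × 11.60 = 11.60 mol
Q remaining = 21.70 − 11.60 = 10.10 mol
mass = 10.10 × 313.40 = 3165 g

3170 g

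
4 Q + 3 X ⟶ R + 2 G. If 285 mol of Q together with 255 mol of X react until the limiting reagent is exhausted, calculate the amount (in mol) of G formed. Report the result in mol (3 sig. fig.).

143 mol

n(Q) = 285.0 mol
n(X) = 255.0 mol
n/ν for Q = 285.0/4 = 71.25
n/ν for X = 255.0/3 = 85.00
Smallest n/ν is Q → limiting reagent.
n(G) = (2/4) × 285.0 = 142.5 mol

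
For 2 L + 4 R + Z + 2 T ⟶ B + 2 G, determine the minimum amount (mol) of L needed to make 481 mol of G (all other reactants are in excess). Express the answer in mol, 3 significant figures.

481 mol

n(G) = 481.0 mol
n(L) = (2/2) × 481.0 = 481.0 mol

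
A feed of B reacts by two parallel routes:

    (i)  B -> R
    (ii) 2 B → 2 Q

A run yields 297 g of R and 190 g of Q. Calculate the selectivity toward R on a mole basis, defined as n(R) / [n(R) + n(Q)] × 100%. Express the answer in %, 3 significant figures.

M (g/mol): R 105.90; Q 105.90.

61.0 %

n(R) = 297 / 105.90 = 2.805 mol
n(Q) = 190 / 105.90 = 1.794 mol
selectivity = 2.805/(2.805+1.794) × 100 = 60.99 %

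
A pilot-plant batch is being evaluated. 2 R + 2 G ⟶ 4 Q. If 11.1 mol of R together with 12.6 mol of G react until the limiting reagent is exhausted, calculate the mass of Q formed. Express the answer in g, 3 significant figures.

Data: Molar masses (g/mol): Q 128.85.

2860 g

n(R) = 11.10 mol
n(G) = 12.60 mol
n/ν for R = 11.10/2 = 5.550
n/ν for G = 12.60/2 = 6.300
Smallest n/ν is R → limiting reagent.
n(Q) = (4/2) × 11.10 = 22.20 mol
mass = 22.20 × 128.85 = 2860 g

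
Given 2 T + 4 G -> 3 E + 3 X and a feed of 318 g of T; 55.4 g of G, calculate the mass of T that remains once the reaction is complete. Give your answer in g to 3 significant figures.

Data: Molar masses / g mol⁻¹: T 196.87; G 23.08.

81.7 g

n(T) = 318.0 / 196.87 = 1.615 mol
n(G) = 55.40 / 23.08 = 2.400 mol
n/ν for T = 1.615/2 = 0.8075
n/ν for G = 2.400/4 = 0.6000
Smallest n/ν is G → limiting reagent.
T consumed = (2/4) × 2.400 = 1.200 mol
T remaining = 1.615 − 1.200 = 0.4150 mol
mass = 0.4150 × 196.87 = 81.70 g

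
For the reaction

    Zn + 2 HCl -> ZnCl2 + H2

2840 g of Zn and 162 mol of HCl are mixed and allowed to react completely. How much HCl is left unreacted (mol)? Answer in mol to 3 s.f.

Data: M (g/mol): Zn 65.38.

75.1 mol

n(Zn) = 2840 / 65.38 = 43.44 mol
n(HCl) = 162.0 mol
n/ν for Zn = 43.44/1 = 43.44
n/ν for HCl = 162.0/2 = 81.00
Smallest n/ν is Zn → limiting reagent.
HCl consumed = (2/1) × 43.44 = 86.88 mol
HCl remaining = 162.0 − 86.88 = 75.12 mol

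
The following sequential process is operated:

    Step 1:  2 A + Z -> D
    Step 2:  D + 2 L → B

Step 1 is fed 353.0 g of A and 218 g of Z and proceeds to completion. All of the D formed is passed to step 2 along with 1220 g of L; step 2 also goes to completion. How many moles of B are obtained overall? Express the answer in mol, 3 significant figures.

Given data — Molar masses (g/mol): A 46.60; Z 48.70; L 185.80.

Step 1:
n(A) = 353.0 / 46.60 = 7.575 mol
n(Z) = 218.0 / 48.70 = 4.476 mol
n/ν → A: 3.788, Z: 4.476; A is limiting.
n(D) produced = (1/2) × 7.575 = 3.788 mol
Step 2:
n(D) available = 3.788 mol
n(L) = 1220 / 185.80 = 6.566 mol
n/ν → D: 3.788, L: 3.283; L is limiting.
n(B) = (1/2) × 6.566 = 3.283 mol

3.28 mol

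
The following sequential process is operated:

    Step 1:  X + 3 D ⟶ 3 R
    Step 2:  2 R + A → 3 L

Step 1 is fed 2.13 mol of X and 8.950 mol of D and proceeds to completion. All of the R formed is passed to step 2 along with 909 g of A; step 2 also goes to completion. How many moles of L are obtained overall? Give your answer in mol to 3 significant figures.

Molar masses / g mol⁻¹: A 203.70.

9.59 mol

Step 1:
n(X) = 2.130 mol
n(D) = 8.950 mol
n/ν for X = 2.130/1 = 2.130
n/ν for D = 8.950/3 = 2.983
Smallest n/ν is X → limiting reagent.
n(R) produced = (3/1) × 2.130 = 6.390 mol
Step 2:
n(R) available = 6.390 mol
n(A) = 909.0 / 203.70 = 4.462 mol
n/ν for R = 6.390/2 = 3.195
n/ν for A = 4.462/1 = 4.462
Smallest n/ν is R → limiting reagent.
n(L) = (3/2) × 6.390 = 9.585 mol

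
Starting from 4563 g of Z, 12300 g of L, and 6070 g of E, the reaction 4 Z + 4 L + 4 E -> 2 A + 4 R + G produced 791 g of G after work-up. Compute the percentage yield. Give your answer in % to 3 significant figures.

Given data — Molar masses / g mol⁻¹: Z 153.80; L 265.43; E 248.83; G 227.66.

57.0 %

n(Z) = 4563 / 153.80 = 29.67 mol
n(L) = 12300 / 265.43 = 46.34 mol
n(E) = 6070 / 248.83 = 24.39 mol
n/ν for Z = 29.67/4 = 7.418
n/ν for L = 46.34/4 = 11.59
n/ν for E = 24.39/4 = 6.098
Smallest n/ν is E → limiting reagent.
theoretical n(G) = (1/4) × 24.39 = 6.098 mol → 1388 g
% yield = 791 / 1388 × 100 = 56.99 %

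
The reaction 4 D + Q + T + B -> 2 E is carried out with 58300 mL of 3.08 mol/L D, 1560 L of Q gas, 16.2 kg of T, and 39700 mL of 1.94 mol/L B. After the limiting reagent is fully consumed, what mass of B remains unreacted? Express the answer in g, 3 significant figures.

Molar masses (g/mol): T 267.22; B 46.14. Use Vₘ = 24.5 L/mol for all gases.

n(D) = 3.08 × 58300/1000 = 179.6 mol
n(Q) = 1560 / 24.5 = 63.67 mol
n(T) = 16.20×1000 / 267.22 = 60.62 mol
n(B) = 1.94 × 39700/1000 = 77.02 mol
n/ν → D: 44.90, Q: 63.67, T: 60.62, B: 77.02; D is limiting.
B consumed = (1/4) × 179.6 = 44.90 mol
B remaining = 77.02 − 44.90 = 32.12 mol
mass = 32.12 × 46.14 = 1482 g

1480 g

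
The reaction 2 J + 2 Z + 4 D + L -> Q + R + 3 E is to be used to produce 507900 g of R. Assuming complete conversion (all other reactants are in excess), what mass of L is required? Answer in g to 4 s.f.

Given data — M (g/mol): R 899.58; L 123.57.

n(R) = 507900 / 899.58 = 564.6 mol
n(L) = (1/1) × 564.6 = 564.6 mol
mass = 564.6 × 123.57 = 69770 g

69770 g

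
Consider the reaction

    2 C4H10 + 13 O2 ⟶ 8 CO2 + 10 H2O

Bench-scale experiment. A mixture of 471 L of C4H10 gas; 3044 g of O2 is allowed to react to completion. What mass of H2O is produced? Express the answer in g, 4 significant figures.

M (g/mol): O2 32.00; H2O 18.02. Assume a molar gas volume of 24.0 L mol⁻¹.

1319 g

n(C4H10) = 471.0 / 24.0 = 19.63 mol
n(O2) = 3044 / 32.00 = 95.13 mol
n/ν for C4H10 = 19.63/2 = 9.815
n/ν for O2 = 95.13/13 = 7.318
Smallest n/ν is O2 → limiting reagent.
n(H2O) = (10/13) × 95.13 = 73.18 mol
mass = 73.18 × 18.02 = 1319 g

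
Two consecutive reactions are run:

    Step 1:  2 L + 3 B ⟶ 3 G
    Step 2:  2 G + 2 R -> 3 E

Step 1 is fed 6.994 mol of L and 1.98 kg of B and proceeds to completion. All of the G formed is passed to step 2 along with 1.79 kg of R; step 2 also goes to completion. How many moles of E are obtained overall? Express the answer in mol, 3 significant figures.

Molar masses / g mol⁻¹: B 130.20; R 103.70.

15.7 mol

Step 1:
n(L) = 6.994 mol
n(B) = 1.980×1000 / 130.20 = 15.21 mol
n/ν for L = 6.994/2 = 3.497
n/ν for B = 15.21/3 = 5.070
Smallest n/ν is L → limiting reagent.
n(G) produced = (3/2) × 6.994 = 10.49 mol
Step 2:
n(G) available = 10.49 mol
n(R) = 1.790×1000 / 103.70 = 17.26 mol
n/ν for G = 10.49/2 = 5.245
n/ν for R = 17.26/2 = 8.630
Smallest n/ν is G → limiting reagent.
n(E) = (3/2) × 10.49 = 15.74 mol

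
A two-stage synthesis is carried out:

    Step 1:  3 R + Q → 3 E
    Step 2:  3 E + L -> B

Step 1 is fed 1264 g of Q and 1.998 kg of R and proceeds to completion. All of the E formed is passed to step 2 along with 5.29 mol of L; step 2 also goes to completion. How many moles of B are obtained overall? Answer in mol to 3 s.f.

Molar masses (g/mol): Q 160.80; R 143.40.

Step 1:
n(Q) = 1264 / 160.80 = 7.861 mol
n(R) = 1.998×1000 / 143.40 = 13.93 mol
n/ν for Q = 7.861/1 = 7.861
n/ν for R = 13.93/3 = 4.643
Smallest n/ν is R → limiting reagent.
n(E) produced = (3/3) × 13.93 = 13.93 mol
Step 2:
n(E) available = 13.93 mol
n(L) = 5.290 mol
n/ν for E = 13.93/3 = 4.643
n/ν for L = 5.290/1 = 5.290
Smallest n/ν is E → limiting reagent.
n(B) = (1/3) × 13.93 = 4.643 mol

4.64 mol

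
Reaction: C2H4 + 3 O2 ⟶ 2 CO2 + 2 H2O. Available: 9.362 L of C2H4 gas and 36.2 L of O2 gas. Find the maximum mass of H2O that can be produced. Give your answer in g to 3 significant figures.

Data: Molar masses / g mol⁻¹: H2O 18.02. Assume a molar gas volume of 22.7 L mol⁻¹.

n(C2H4) = 9.362 / 22.7 = 0.4124 mol
n(O2) = 36.20 / 22.7 = 1.595 mol
n/ν for C2H4 = 0.4124/1 = 0.4124
n/ν for O2 = 1.595/3 = 0.5317
Smallest n/ν is C2H4 → limiting reagent.
n(H2O) = (2/1) × 0.4124 = 0.8248 mol
mass = 0.8248 × 18.02 = 14.86 g

14.9 g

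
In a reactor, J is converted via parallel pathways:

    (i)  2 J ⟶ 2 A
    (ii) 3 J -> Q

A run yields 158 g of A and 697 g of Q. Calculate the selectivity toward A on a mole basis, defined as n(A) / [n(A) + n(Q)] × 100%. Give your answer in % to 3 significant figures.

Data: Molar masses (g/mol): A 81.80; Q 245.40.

40.5 %

n(A) = 158 / 81.80 = 1.932 mol
n(Q) = 697 / 245.40 = 2.840 mol
selectivity = 1.932/(1.932+2.840) × 100 = 40.49 %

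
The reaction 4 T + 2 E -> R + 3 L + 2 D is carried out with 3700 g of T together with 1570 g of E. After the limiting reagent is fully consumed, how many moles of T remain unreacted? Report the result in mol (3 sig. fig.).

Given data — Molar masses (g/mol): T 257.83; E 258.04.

2.18 mol

n(T) = 3700 / 257.83 = 14.35 mol
n(E) = 1570 / 258.04 = 6.084 mol
n/ν → T: 3.588, E: 3.042; E is limiting.
T consumed = (4/2) × 6.084 = 12.17 mol
T remaining = 14.35 − 12.17 = 2.180 mol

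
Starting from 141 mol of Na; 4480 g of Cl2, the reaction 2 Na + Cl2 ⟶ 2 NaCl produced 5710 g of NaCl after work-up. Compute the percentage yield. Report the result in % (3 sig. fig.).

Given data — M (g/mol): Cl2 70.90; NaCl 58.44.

77.3 %

n(Na) = 141.0 mol
n(Cl2) = 4480 / 70.90 = 63.19 mol
n/ν for Na = 141.0/2 = 70.50
n/ν for Cl2 = 63.19/1 = 63.19
Smallest n/ν is Cl2 → limiting reagent.
theoretical n(NaCl) = (2/1) × 63.19 = 126.4 mol → 7387 g
% yield = 5710 / 7387 × 100 = 77.30 %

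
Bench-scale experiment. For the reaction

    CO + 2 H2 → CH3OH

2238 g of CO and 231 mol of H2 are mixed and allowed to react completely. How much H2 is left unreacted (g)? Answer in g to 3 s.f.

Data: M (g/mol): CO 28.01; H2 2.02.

144 g

n(CO) = 2238 / 28.01 = 79.90 mol
n(H2) = 231.0 mol
n/ν → CO: 79.90, H2: 115.5; CO is limiting.
H2 consumed = (2/1) × 79.90 = 159.8 mol
H2 remaining = 231.0 − 159.8 = 71.20 mol
mass = 71.20 × 2.02 = 143.8 g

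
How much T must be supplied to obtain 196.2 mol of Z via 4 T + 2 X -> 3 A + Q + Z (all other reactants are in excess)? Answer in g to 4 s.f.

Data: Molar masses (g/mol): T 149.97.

n(Z) = 196.2 mol
n(T) = (4/1) × 196.2 = 784.8 mol
mass = 784.8 × 149.97 = 117700 g

117700 g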